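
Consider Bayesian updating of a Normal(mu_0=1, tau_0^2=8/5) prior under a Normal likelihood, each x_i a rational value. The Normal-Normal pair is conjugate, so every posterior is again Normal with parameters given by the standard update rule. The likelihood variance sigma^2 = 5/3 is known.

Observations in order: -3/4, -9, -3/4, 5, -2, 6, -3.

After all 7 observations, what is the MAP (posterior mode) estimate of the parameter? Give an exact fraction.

obs 1: x=-3/4 → posterior Normal(1/7, 40/49)
obs 2: x=-9 → posterior Normal(-209/73, 40/73)
obs 3: x=-3/4 → posterior Normal(-227/97, 40/97)
obs 4: x=5 → posterior Normal(-107/121, 40/121)
obs 5: x=-2 → posterior Normal(-31/29, 8/29)
obs 6: x=6 → posterior Normal(-11/169, 40/169)
obs 7: x=-3 → posterior Normal(-83/193, 40/193)

-83/193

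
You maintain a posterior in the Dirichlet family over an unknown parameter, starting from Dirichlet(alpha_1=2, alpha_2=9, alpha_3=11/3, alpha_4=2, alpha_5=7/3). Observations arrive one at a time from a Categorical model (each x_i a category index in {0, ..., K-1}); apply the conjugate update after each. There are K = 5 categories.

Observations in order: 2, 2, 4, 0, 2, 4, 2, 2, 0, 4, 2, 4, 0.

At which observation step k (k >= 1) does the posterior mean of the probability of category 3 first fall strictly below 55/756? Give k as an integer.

k = 9

obs 1: x=2 → posterior Dirichlet(2, 9, 14/3, 2, 7/3)
obs 2: x=2 → posterior Dirichlet(2, 9, 17/3, 2, 7/3)
obs 3: x=4 → posterior Dirichlet(2, 9, 17/3, 2, 10/3)
obs 4: x=0 → posterior Dirichlet(3, 9, 17/3, 2, 10/3)
obs 5: x=2 → posterior Dirichlet(3, 9, 20/3, 2, 10/3)
obs 6: x=4 → posterior Dirichlet(3, 9, 20/3, 2, 13/3)
obs 7: x=2 → posterior Dirichlet(3, 9, 23/3, 2, 13/3)
obs 8: x=2 → posterior Dirichlet(3, 9, 26/3, 2, 13/3)
obs 9: x=0 → posterior Dirichlet(4, 9, 26/3, 2, 13/3)
obs 10: x=4 → posterior Dirichlet(4, 9, 26/3, 2, 16/3)
obs 11: x=2 → posterior Dirichlet(4, 9, 29/3, 2, 16/3)
obs 12: x=4 → posterior Dirichlet(4, 9, 29/3, 2, 19/3)
obs 13: x=0 → posterior Dirichlet(5, 9, 29/3, 2, 19/3)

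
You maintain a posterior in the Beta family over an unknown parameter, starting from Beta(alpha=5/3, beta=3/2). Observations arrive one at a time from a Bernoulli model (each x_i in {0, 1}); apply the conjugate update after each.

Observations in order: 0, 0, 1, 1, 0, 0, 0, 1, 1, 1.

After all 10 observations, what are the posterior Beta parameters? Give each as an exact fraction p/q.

alpha=20/3, beta=13/2

obs 1: x=0 → posterior Beta(5/3, 5/2)
obs 2: x=0 → posterior Beta(5/3, 7/2)
obs 3: x=1 → posterior Beta(8/3, 7/2)
obs 4: x=1 → posterior Beta(11/3, 7/2)
obs 5: x=0 → posterior Beta(11/3, 9/2)
obs 6: x=0 → posterior Beta(11/3, 11/2)
obs 7: x=0 → posterior Beta(11/3, 13/2)
obs 8: x=1 → posterior Beta(14/3, 13/2)
obs 9: x=1 → posterior Beta(17/3, 13/2)
obs 10: x=1 → posterior Beta(20/3, 13/2)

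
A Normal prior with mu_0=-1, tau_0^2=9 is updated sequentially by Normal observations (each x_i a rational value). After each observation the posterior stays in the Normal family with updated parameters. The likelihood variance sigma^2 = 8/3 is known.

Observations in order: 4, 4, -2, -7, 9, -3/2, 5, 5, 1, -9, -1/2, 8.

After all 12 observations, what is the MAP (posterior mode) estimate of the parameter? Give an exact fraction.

obs 1: x=4 → posterior Normal(20/7, 72/35)
obs 2: x=4 → posterior Normal(104/31, 36/31)
obs 3: x=-2 → posterior Normal(154/89, 72/89)
obs 4: x=-7 → posterior Normal(-35/116, 18/29)
obs 5: x=9 → posterior Normal(16/11, 72/143)
obs 6: x=-3/2 → posterior Normal(67/68, 36/85)
obs 7: x=5 → posterior Normal(605/394, 72/197)
obs 8: x=5 → posterior Normal(125/64, 9/28)
obs 9: x=1 → posterior Normal(929/502, 72/251)
obs 10: x=-9 → posterior Normal(443/556, 36/139)
obs 11: x=-1/2 → posterior Normal(208/305, 72/305)
obs 12: x=8 → posterior Normal(106/83, 18/83)

106/83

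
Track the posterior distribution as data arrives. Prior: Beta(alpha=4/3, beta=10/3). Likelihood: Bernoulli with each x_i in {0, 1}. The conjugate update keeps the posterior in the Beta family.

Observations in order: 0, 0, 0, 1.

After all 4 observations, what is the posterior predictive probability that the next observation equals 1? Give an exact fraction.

7/26

obs 1: x=0 → posterior Beta(4/3, 13/3)
obs 2: x=0 → posterior Beta(4/3, 16/3)
obs 3: x=0 → posterior Beta(4/3, 19/3)
obs 4: x=1 → posterior Beta(7/3, 19/3)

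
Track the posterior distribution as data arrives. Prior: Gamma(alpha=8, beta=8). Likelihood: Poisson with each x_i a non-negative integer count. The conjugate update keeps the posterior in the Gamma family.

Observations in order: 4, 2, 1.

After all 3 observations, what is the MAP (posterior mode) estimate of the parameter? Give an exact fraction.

obs 1: x=4 → posterior Gamma(12, 9)
obs 2: x=2 → posterior Gamma(14, 10)
obs 3: x=1 → posterior Gamma(15, 11)

14/11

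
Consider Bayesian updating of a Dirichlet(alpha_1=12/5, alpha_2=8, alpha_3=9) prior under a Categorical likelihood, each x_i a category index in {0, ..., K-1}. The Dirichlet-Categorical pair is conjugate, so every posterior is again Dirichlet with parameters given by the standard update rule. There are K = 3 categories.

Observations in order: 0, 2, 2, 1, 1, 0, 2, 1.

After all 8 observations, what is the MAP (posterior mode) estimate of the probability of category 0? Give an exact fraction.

17/122

obs 1: x=0 → posterior Dirichlet(17/5, 8, 9)
obs 2: x=2 → posterior Dirichlet(17/5, 8, 10)
obs 3: x=2 → posterior Dirichlet(17/5, 8, 11)
obs 4: x=1 → posterior Dirichlet(17/5, 9, 11)
obs 5: x=1 → posterior Dirichlet(17/5, 10, 11)
obs 6: x=0 → posterior Dirichlet(22/5, 10, 11)
obs 7: x=2 → posterior Dirichlet(22/5, 10, 12)
obs 8: x=1 → posterior Dirichlet(22/5, 11, 12)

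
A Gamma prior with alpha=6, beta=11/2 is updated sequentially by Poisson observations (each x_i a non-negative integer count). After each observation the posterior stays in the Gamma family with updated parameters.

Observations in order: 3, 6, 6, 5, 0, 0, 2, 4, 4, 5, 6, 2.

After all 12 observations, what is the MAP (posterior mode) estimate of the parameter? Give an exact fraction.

obs 1: x=3 → posterior Gamma(9, 13/2)
obs 2: x=6 → posterior Gamma(15, 15/2)
obs 3: x=6 → posterior Gamma(21, 17/2)
obs 4: x=5 → posterior Gamma(26, 19/2)
obs 5: x=0 → posterior Gamma(26, 21/2)
obs 6: x=0 → posterior Gamma(26, 23/2)
obs 7: x=2 → posterior Gamma(28, 25/2)
obs 8: x=4 → posterior Gamma(32, 27/2)
obs 9: x=4 → posterior Gamma(36, 29/2)
obs 10: x=5 → posterior Gamma(41, 31/2)
obs 11: x=6 → posterior Gamma(47, 33/2)
obs 12: x=2 → posterior Gamma(49, 35/2)

96/35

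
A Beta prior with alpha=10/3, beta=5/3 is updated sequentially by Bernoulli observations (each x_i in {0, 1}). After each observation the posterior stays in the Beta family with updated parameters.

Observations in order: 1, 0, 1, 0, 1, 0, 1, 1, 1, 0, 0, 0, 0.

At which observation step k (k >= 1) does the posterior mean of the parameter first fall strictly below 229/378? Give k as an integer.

k = 4

obs 1: x=1 → posterior Beta(13/3, 5/3)
obs 2: x=0 → posterior Beta(13/3, 8/3)
obs 3: x=1 → posterior Beta(16/3, 8/3)
obs 4: x=0 → posterior Beta(16/3, 11/3)
obs 5: x=1 → posterior Beta(19/3, 11/3)
obs 6: x=0 → posterior Beta(19/3, 14/3)
obs 7: x=1 → posterior Beta(22/3, 14/3)
obs 8: x=1 → posterior Beta(25/3, 14/3)
obs 9: x=1 → posterior Beta(28/3, 14/3)
obs 10: x=0 → posterior Beta(28/3, 17/3)
obs 11: x=0 → posterior Beta(28/3, 20/3)
obs 12: x=0 → posterior Beta(28/3, 23/3)
obs 13: x=0 → posterior Beta(28/3, 26/3)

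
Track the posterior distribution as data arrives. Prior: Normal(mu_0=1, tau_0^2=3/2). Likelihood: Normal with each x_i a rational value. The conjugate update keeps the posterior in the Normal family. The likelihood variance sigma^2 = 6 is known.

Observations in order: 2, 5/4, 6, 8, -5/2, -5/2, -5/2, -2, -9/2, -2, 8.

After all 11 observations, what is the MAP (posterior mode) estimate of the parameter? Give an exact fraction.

53/60

obs 1: x=2 → posterior Normal(6/5, 6/5)
obs 2: x=5/4 → posterior Normal(29/24, 1)
obs 3: x=6 → posterior Normal(53/28, 6/7)
obs 4: x=8 → posterior Normal(85/32, 3/4)
obs 5: x=-5/2 → posterior Normal(25/12, 2/3)
obs 6: x=-5/2 → posterior Normal(13/8, 3/5)
obs 7: x=-5/2 → posterior Normal(5/4, 6/11)
obs 8: x=-2 → posterior Normal(47/48, 1/2)
obs 9: x=-9/2 → posterior Normal(29/52, 6/13)
obs 10: x=-2 → posterior Normal(3/8, 3/7)
obs 11: x=8 → posterior Normal(53/60, 2/5)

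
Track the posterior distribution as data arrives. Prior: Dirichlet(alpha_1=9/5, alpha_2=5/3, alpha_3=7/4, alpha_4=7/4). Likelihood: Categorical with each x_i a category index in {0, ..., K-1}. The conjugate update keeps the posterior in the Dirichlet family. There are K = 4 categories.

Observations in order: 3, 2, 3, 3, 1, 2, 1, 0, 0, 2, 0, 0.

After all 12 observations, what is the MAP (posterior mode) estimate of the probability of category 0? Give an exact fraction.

obs 1: x=3 → posterior Dirichlet(9/5, 5/3, 7/4, 11/4)
obs 2: x=2 → posterior Dirichlet(9/5, 5/3, 11/4, 11/4)
obs 3: x=3 → posterior Dirichlet(9/5, 5/3, 11/4, 15/4)
obs 4: x=3 → posterior Dirichlet(9/5, 5/3, 11/4, 19/4)
obs 5: x=1 → posterior Dirichlet(9/5, 8/3, 11/4, 19/4)
obs 6: x=2 → posterior Dirichlet(9/5, 8/3, 15/4, 19/4)
obs 7: x=1 → posterior Dirichlet(9/5, 11/3, 15/4, 19/4)
obs 8: x=0 → posterior Dirichlet(14/5, 11/3, 15/4, 19/4)
obs 9: x=0 → posterior Dirichlet(19/5, 11/3, 15/4, 19/4)
obs 10: x=2 → posterior Dirichlet(19/5, 11/3, 19/4, 19/4)
obs 11: x=0 → posterior Dirichlet(24/5, 11/3, 19/4, 19/4)
obs 12: x=0 → posterior Dirichlet(29/5, 11/3, 19/4, 19/4)

144/449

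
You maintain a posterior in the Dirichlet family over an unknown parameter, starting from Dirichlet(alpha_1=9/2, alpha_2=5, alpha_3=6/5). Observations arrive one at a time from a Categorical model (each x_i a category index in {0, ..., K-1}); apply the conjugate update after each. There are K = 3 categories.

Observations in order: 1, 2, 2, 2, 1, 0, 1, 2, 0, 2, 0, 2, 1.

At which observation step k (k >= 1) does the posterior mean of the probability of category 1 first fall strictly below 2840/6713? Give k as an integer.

k = 4

obs 1: x=1 → posterior Dirichlet(9/2, 6, 6/5)
obs 2: x=2 → posterior Dirichlet(9/2, 6, 11/5)
obs 3: x=2 → posterior Dirichlet(9/2, 6, 16/5)
obs 4: x=2 → posterior Dirichlet(9/2, 6, 21/5)
obs 5: x=1 → posterior Dirichlet(9/2, 7, 21/5)
obs 6: x=0 → posterior Dirichlet(11/2, 7, 21/5)
obs 7: x=1 → posterior Dirichlet(11/2, 8, 21/5)
obs 8: x=2 → posterior Dirichlet(11/2, 8, 26/5)
obs 9: x=0 → posterior Dirichlet(13/2, 8, 26/5)
obs 10: x=2 → posterior Dirichlet(13/2, 8, 31/5)
obs 11: x=0 → posterior Dirichlet(15/2, 8, 31/5)
obs 12: x=2 → posterior Dirichlet(15/2, 8, 36/5)
obs 13: x=1 → posterior Dirichlet(15/2, 9, 36/5)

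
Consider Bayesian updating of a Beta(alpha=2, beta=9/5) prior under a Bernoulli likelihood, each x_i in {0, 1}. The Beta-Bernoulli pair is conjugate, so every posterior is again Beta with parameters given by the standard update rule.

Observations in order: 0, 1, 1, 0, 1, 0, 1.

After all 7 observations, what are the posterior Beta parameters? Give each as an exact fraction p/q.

alpha=6, beta=24/5

obs 1: x=0 → posterior Beta(2, 14/5)
obs 2: x=1 → posterior Beta(3, 14/5)
obs 3: x=1 → posterior Beta(4, 14/5)
obs 4: x=0 → posterior Beta(4, 19/5)
obs 5: x=1 → posterior Beta(5, 19/5)
obs 6: x=0 → posterior Beta(5, 24/5)
obs 7: x=1 → posterior Beta(6, 24/5)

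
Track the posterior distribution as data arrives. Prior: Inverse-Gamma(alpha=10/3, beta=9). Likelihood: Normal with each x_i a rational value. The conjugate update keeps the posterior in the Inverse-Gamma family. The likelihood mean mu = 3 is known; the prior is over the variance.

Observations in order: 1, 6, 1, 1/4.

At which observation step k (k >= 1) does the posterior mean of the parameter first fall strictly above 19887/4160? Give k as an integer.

obs 1: x=1 → posterior Inverse-Gamma(23/6, 11)
obs 2: x=6 → posterior Inverse-Gamma(13/3, 31/2)
obs 3: x=1 → posterior Inverse-Gamma(29/6, 35/2)
obs 4: x=1/4 → posterior Inverse-Gamma(16/3, 681/32)

k = 4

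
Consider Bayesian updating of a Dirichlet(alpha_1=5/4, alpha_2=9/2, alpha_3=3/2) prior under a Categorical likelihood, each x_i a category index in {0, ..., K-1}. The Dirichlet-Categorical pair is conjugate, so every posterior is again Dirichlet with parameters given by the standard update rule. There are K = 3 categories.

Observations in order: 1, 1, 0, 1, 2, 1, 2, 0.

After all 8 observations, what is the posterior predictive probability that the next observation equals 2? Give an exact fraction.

obs 1: x=1 → posterior Dirichlet(5/4, 11/2, 3/2)
obs 2: x=1 → posterior Dirichlet(5/4, 13/2, 3/2)
obs 3: x=0 → posterior Dirichlet(9/4, 13/2, 3/2)
obs 4: x=1 → posterior Dirichlet(9/4, 15/2, 3/2)
obs 5: x=2 → posterior Dirichlet(9/4, 15/2, 5/2)
obs 6: x=1 → posterior Dirichlet(9/4, 17/2, 5/2)
obs 7: x=2 → posterior Dirichlet(9/4, 17/2, 7/2)
obs 8: x=0 → posterior Dirichlet(13/4, 17/2, 7/2)

14/61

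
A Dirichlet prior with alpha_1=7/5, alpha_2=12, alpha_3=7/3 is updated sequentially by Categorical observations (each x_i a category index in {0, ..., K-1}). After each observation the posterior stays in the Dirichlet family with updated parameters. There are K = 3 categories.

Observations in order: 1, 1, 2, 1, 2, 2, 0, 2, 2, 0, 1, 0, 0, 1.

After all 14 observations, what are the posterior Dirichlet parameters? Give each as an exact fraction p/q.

obs 1: x=1 → posterior Dirichlet(7/5, 13, 7/3)
obs 2: x=1 → posterior Dirichlet(7/5, 14, 7/3)
obs 3: x=2 → posterior Dirichlet(7/5, 14, 10/3)
obs 4: x=1 → posterior Dirichlet(7/5, 15, 10/3)
obs 5: x=2 → posterior Dirichlet(7/5, 15, 13/3)
obs 6: x=2 → posterior Dirichlet(7/5, 15, 16/3)
obs 7: x=0 → posterior Dirichlet(12/5, 15, 16/3)
obs 8: x=2 → posterior Dirichlet(12/5, 15, 19/3)
obs 9: x=2 → posterior Dirichlet(12/5, 15, 22/3)
obs 10: x=0 → posterior Dirichlet(17/5, 15, 22/3)
obs 11: x=1 → posterior Dirichlet(17/5, 16, 22/3)
obs 12: x=0 → posterior Dirichlet(22/5, 16, 22/3)
obs 13: x=0 → posterior Dirichlet(27/5, 16, 22/3)
obs 14: x=1 → posterior Dirichlet(27/5, 17, 22/3)

alpha_1=27/5, alpha_2=17, alpha_3=22/3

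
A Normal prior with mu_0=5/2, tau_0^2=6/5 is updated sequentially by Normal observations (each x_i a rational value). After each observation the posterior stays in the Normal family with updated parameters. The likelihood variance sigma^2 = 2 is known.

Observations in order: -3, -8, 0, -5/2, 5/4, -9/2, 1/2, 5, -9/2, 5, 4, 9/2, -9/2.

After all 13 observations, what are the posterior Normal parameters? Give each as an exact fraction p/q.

obs 1: x=-3 → posterior Normal(7/16, 3/4)
obs 2: x=-8 → posterior Normal(-41/22, 6/11)
obs 3: x=0 → posterior Normal(-41/28, 3/7)
obs 4: x=-5/2 → posterior Normal(-28/17, 6/17)
obs 5: x=5/4 → posterior Normal(-97/80, 3/10)
obs 6: x=-9/2 → posterior Normal(-151/92, 6/23)
obs 7: x=1/2 → posterior Normal(-145/104, 3/13)
obs 8: x=5 → posterior Normal(-85/116, 6/29)
obs 9: x=-9/2 → posterior Normal(-139/128, 3/16)
obs 10: x=5 → posterior Normal(-79/140, 6/35)
obs 11: x=4 → posterior Normal(-31/152, 3/19)
obs 12: x=9/2 → posterior Normal(23/164, 6/41)
obs 13: x=-9/2 → posterior Normal(-31/176, 3/22)

mu_0=-31/176, tau_0^2=3/22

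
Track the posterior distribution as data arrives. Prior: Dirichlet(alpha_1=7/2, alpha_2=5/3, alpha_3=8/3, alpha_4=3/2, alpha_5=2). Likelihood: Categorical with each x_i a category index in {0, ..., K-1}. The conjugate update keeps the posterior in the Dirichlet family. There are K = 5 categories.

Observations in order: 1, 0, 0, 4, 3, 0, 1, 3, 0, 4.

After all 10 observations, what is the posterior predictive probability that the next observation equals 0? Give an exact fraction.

45/128

obs 1: x=1 → posterior Dirichlet(7/2, 8/3, 8/3, 3/2, 2)
obs 2: x=0 → posterior Dirichlet(9/2, 8/3, 8/3, 3/2, 2)
obs 3: x=0 → posterior Dirichlet(11/2, 8/3, 8/3, 3/2, 2)
obs 4: x=4 → posterior Dirichlet(11/2, 8/3, 8/3, 3/2, 3)
obs 5: x=3 → posterior Dirichlet(11/2, 8/3, 8/3, 5/2, 3)
obs 6: x=0 → posterior Dirichlet(13/2, 8/3, 8/3, 5/2, 3)
obs 7: x=1 → posterior Dirichlet(13/2, 11/3, 8/3, 5/2, 3)
obs 8: x=3 → posterior Dirichlet(13/2, 11/3, 8/3, 7/2, 3)
obs 9: x=0 → posterior Dirichlet(15/2, 11/3, 8/3, 7/2, 3)
obs 10: x=4 → posterior Dirichlet(15/2, 11/3, 8/3, 7/2, 4)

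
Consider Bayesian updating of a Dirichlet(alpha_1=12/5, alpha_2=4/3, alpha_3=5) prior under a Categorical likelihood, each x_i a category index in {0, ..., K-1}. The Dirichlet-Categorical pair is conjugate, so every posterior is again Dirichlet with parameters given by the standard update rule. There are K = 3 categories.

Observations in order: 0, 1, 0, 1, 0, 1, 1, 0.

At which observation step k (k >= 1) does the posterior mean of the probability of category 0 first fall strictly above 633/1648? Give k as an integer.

obs 1: x=0 → posterior Dirichlet(17/5, 4/3, 5)
obs 2: x=1 → posterior Dirichlet(17/5, 7/3, 5)
obs 3: x=0 → posterior Dirichlet(22/5, 7/3, 5)
obs 4: x=1 → posterior Dirichlet(22/5, 10/3, 5)
obs 5: x=0 → posterior Dirichlet(27/5, 10/3, 5)
obs 6: x=1 → posterior Dirichlet(27/5, 13/3, 5)
obs 7: x=1 → posterior Dirichlet(27/5, 16/3, 5)
obs 8: x=0 → posterior Dirichlet(32/5, 16/3, 5)

k = 5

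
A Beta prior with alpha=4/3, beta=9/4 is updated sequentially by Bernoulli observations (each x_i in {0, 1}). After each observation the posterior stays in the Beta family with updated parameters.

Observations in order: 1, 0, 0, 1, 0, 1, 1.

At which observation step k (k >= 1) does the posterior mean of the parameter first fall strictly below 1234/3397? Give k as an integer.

obs 1: x=1 → posterior Beta(7/3, 9/4)
obs 2: x=0 → posterior Beta(7/3, 13/4)
obs 3: x=0 → posterior Beta(7/3, 17/4)
obs 4: x=1 → posterior Beta(10/3, 17/4)
obs 5: x=0 → posterior Beta(10/3, 21/4)
obs 6: x=1 → posterior Beta(13/3, 21/4)
obs 7: x=1 → posterior Beta(16/3, 21/4)

k = 3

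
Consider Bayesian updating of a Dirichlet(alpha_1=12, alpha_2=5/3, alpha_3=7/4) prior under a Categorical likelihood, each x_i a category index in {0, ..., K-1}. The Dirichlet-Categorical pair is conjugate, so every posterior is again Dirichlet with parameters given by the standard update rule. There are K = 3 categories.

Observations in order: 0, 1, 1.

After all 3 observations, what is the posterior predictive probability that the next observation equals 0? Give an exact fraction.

12/17

obs 1: x=0 → posterior Dirichlet(13, 5/3, 7/4)
obs 2: x=1 → posterior Dirichlet(13, 8/3, 7/4)
obs 3: x=1 → posterior Dirichlet(13, 11/3, 7/4)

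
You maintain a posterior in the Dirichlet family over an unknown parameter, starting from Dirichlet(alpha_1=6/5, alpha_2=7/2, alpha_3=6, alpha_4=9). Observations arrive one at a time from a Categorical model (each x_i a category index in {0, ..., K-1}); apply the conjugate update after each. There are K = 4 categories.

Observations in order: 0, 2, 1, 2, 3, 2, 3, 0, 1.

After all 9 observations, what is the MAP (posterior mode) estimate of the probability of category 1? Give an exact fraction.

45/247

obs 1: x=0 → posterior Dirichlet(11/5, 7/2, 6, 9)
obs 2: x=2 → posterior Dirichlet(11/5, 7/2, 7, 9)
obs 3: x=1 → posterior Dirichlet(11/5, 9/2, 7, 9)
obs 4: x=2 → posterior Dirichlet(11/5, 9/2, 8, 9)
obs 5: x=3 → posterior Dirichlet(11/5, 9/2, 8, 10)
obs 6: x=2 → posterior Dirichlet(11/5, 9/2, 9, 10)
obs 7: x=3 → posterior Dirichlet(11/5, 9/2, 9, 11)
obs 8: x=0 → posterior Dirichlet(16/5, 9/2, 9, 11)
obs 9: x=1 → posterior Dirichlet(16/5, 11/2, 9, 11)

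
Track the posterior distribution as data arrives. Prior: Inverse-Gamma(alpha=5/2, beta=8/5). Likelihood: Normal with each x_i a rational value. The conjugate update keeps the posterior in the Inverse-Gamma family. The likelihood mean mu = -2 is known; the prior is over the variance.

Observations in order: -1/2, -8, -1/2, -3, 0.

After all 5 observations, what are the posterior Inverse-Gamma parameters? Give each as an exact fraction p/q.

alpha=5, beta=487/20

obs 1: x=-1/2 → posterior Inverse-Gamma(3, 109/40)
obs 2: x=-8 → posterior Inverse-Gamma(7/2, 829/40)
obs 3: x=-1/2 → posterior Inverse-Gamma(4, 437/20)
obs 4: x=-3 → posterior Inverse-Gamma(9/2, 447/20)
obs 5: x=0 → posterior Inverse-Gamma(5, 487/20)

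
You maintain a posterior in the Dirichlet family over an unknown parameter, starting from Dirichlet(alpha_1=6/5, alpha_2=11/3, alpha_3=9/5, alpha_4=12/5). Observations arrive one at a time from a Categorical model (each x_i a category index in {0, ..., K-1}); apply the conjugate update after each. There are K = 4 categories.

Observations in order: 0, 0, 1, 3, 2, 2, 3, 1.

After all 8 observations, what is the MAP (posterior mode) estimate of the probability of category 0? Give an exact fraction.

obs 1: x=0 → posterior Dirichlet(11/5, 11/3, 9/5, 12/5)
obs 2: x=0 → posterior Dirichlet(16/5, 11/3, 9/5, 12/5)
obs 3: x=1 → posterior Dirichlet(16/5, 14/3, 9/5, 12/5)
obs 4: x=3 → posterior Dirichlet(16/5, 14/3, 9/5, 17/5)
obs 5: x=2 → posterior Dirichlet(16/5, 14/3, 14/5, 17/5)
obs 6: x=2 → posterior Dirichlet(16/5, 14/3, 19/5, 17/5)
obs 7: x=3 → posterior Dirichlet(16/5, 14/3, 19/5, 22/5)
obs 8: x=1 → posterior Dirichlet(16/5, 17/3, 19/5, 22/5)

33/196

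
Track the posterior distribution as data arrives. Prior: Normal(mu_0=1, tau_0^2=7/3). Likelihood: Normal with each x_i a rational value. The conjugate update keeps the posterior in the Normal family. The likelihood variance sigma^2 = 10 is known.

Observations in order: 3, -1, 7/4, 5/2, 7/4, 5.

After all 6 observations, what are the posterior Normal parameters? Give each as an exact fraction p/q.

obs 1: x=3 → posterior Normal(51/37, 70/37)
obs 2: x=-1 → posterior Normal(1, 35/22)
obs 3: x=7/4 → posterior Normal(75/68, 70/51)
obs 4: x=5/2 → posterior Normal(295/232, 35/29)
obs 5: x=7/4 → posterior Normal(86/65, 14/13)
obs 6: x=5 → posterior Normal(121/72, 35/36)

mu_0=121/72, tau_0^2=35/36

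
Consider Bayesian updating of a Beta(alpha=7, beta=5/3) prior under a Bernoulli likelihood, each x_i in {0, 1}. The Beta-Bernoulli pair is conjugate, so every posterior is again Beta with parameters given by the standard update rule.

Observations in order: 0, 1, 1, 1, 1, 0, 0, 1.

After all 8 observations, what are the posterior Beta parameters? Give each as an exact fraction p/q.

alpha=12, beta=14/3

obs 1: x=0 → posterior Beta(7, 8/3)
obs 2: x=1 → posterior Beta(8, 8/3)
obs 3: x=1 → posterior Beta(9, 8/3)
obs 4: x=1 → posterior Beta(10, 8/3)
obs 5: x=1 → posterior Beta(11, 8/3)
obs 6: x=0 → posterior Beta(11, 11/3)
obs 7: x=0 → posterior Beta(11, 14/3)
obs 8: x=1 → posterior Beta(12, 14/3)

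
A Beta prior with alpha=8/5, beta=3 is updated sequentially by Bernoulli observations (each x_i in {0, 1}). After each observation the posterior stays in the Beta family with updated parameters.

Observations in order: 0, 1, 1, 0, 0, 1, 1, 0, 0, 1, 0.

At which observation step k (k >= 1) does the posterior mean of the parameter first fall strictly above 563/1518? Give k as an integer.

k = 2

obs 1: x=0 → posterior Beta(8/5, 4)
obs 2: x=1 → posterior Beta(13/5, 4)
obs 3: x=1 → posterior Beta(18/5, 4)
obs 4: x=0 → posterior Beta(18/5, 5)
obs 5: x=0 → posterior Beta(18/5, 6)
obs 6: x=1 → posterior Beta(23/5, 6)
obs 7: x=1 → posterior Beta(28/5, 6)
obs 8: x=0 → posterior Beta(28/5, 7)
obs 9: x=0 → posterior Beta(28/5, 8)
obs 10: x=1 → posterior Beta(33/5, 8)
obs 11: x=0 → posterior Beta(33/5, 9)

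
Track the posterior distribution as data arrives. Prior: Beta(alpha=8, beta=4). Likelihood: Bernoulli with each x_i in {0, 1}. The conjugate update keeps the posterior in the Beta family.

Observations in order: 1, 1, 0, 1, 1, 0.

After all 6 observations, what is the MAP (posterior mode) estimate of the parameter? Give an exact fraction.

obs 1: x=1 → posterior Beta(9, 4)
obs 2: x=1 → posterior Beta(10, 4)
obs 3: x=0 → posterior Beta(10, 5)
obs 4: x=1 → posterior Beta(11, 5)
obs 5: x=1 → posterior Beta(12, 5)
obs 6: x=0 → posterior Beta(12, 6)

11/16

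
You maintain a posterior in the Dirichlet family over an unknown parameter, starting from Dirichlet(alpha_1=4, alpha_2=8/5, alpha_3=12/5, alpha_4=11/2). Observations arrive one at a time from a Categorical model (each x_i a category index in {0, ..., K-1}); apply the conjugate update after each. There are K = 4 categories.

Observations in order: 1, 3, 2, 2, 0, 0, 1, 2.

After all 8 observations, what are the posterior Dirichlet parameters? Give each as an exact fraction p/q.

alpha_1=6, alpha_2=18/5, alpha_3=27/5, alpha_4=13/2

obs 1: x=1 → posterior Dirichlet(4, 13/5, 12/5, 11/2)
obs 2: x=3 → posterior Dirichlet(4, 13/5, 12/5, 13/2)
obs 3: x=2 → posterior Dirichlet(4, 13/5, 17/5, 13/2)
obs 4: x=2 → posterior Dirichlet(4, 13/5, 22/5, 13/2)
obs 5: x=0 → posterior Dirichlet(5, 13/5, 22/5, 13/2)
obs 6: x=0 → posterior Dirichlet(6, 13/5, 22/5, 13/2)
obs 7: x=1 → posterior Dirichlet(6, 18/5, 22/5, 13/2)
obs 8: x=2 → posterior Dirichlet(6, 18/5, 27/5, 13/2)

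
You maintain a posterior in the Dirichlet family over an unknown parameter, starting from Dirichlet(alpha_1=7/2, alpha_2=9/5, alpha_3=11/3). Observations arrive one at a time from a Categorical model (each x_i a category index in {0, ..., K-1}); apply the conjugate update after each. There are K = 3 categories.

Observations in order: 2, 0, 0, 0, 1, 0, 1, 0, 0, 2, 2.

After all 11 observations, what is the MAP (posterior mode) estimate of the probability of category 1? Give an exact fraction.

obs 1: x=2 → posterior Dirichlet(7/2, 9/5, 14/3)
obs 2: x=0 → posterior Dirichlet(9/2, 9/5, 14/3)
obs 3: x=0 → posterior Dirichlet(11/2, 9/5, 14/3)
obs 4: x=0 → posterior Dirichlet(13/2, 9/5, 14/3)
obs 5: x=1 → posterior Dirichlet(13/2, 14/5, 14/3)
obs 6: x=0 → posterior Dirichlet(15/2, 14/5, 14/3)
obs 7: x=1 → posterior Dirichlet(15/2, 19/5, 14/3)
obs 8: x=0 → posterior Dirichlet(17/2, 19/5, 14/3)
obs 9: x=0 → posterior Dirichlet(19/2, 19/5, 14/3)
obs 10: x=2 → posterior Dirichlet(19/2, 19/5, 17/3)
obs 11: x=2 → posterior Dirichlet(19/2, 19/5, 20/3)

84/509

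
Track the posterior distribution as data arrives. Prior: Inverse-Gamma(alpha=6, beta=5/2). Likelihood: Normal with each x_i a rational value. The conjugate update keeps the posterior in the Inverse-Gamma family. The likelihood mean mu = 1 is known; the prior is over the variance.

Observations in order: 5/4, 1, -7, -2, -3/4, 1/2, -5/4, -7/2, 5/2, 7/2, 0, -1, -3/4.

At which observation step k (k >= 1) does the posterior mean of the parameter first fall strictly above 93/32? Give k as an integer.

obs 1: x=5/4 → posterior Inverse-Gamma(13/2, 81/32)
obs 2: x=1 → posterior Inverse-Gamma(7, 81/32)
obs 3: x=-7 → posterior Inverse-Gamma(15/2, 1105/32)
obs 4: x=-2 → posterior Inverse-Gamma(8, 1249/32)
obs 5: x=-3/4 → posterior Inverse-Gamma(17/2, 649/16)
obs 6: x=1/2 → posterior Inverse-Gamma(9, 651/16)
obs 7: x=-5/4 → posterior Inverse-Gamma(19/2, 1383/32)
obs 8: x=-7/2 → posterior Inverse-Gamma(10, 1707/32)
obs 9: x=5/2 → posterior Inverse-Gamma(21/2, 1743/32)
obs 10: x=7/2 → posterior Inverse-Gamma(11, 1843/32)
obs 11: x=0 → posterior Inverse-Gamma(23/2, 1859/32)
obs 12: x=-1 → posterior Inverse-Gamma(12, 1923/32)
obs 13: x=-3/4 → posterior Inverse-Gamma(25/2, 493/8)

k = 3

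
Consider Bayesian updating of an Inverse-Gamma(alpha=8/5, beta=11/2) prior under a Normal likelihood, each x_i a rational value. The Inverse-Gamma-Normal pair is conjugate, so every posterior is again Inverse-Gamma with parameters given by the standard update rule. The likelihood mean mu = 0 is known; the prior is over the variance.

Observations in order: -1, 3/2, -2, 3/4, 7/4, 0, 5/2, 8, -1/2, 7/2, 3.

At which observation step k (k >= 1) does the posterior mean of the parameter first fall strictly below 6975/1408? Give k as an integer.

obs 1: x=-1 → posterior Inverse-Gamma(21/10, 6)
obs 2: x=3/2 → posterior Inverse-Gamma(13/5, 57/8)
obs 3: x=-2 → posterior Inverse-Gamma(31/10, 73/8)
obs 4: x=3/4 → posterior Inverse-Gamma(18/5, 301/32)
obs 5: x=7/4 → posterior Inverse-Gamma(41/10, 175/16)
obs 6: x=0 → posterior Inverse-Gamma(23/5, 175/16)
obs 7: x=5/2 → posterior Inverse-Gamma(51/10, 225/16)
obs 8: x=8 → posterior Inverse-Gamma(28/5, 737/16)
obs 9: x=-1/2 → posterior Inverse-Gamma(61/10, 739/16)
obs 10: x=7/2 → posterior Inverse-Gamma(33/5, 837/16)
obs 11: x=3 → posterior Inverse-Gamma(71/10, 909/16)

k = 2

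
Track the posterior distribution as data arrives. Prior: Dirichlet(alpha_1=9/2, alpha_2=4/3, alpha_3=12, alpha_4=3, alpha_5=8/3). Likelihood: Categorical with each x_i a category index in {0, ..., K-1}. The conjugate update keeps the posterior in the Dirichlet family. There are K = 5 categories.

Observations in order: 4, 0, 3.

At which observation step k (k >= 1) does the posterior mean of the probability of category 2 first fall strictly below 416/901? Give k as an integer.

obs 1: x=4 → posterior Dirichlet(9/2, 4/3, 12, 3, 11/3)
obs 2: x=0 → posterior Dirichlet(11/2, 4/3, 12, 3, 11/3)
obs 3: x=3 → posterior Dirichlet(11/2, 4/3, 12, 4, 11/3)

k = 3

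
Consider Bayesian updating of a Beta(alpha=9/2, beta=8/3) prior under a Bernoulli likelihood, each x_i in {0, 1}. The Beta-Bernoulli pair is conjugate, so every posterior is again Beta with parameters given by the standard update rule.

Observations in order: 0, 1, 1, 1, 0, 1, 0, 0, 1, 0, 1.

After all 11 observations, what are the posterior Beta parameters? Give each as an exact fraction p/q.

obs 1: x=0 → posterior Beta(9/2, 11/3)
obs 2: x=1 → posterior Beta(11/2, 11/3)
obs 3: x=1 → posterior Beta(13/2, 11/3)
obs 4: x=1 → posterior Beta(15/2, 11/3)
obs 5: x=0 → posterior Beta(15/2, 14/3)
obs 6: x=1 → posterior Beta(17/2, 14/3)
obs 7: x=0 → posterior Beta(17/2, 17/3)
obs 8: x=0 → posterior Beta(17/2, 20/3)
obs 9: x=1 → posterior Beta(19/2, 20/3)
obs 10: x=0 → posterior Beta(19/2, 23/3)
obs 11: x=1 → posterior Beta(21/2, 23/3)

alpha=21/2, beta=23/3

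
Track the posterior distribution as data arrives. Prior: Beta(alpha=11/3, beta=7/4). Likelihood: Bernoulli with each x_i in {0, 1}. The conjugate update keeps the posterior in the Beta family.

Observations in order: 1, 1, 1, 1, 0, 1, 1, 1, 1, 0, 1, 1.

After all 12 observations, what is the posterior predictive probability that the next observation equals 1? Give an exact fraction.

164/209

obs 1: x=1 → posterior Beta(14/3, 7/4)
obs 2: x=1 → posterior Beta(17/3, 7/4)
obs 3: x=1 → posterior Beta(20/3, 7/4)
obs 4: x=1 → posterior Beta(23/3, 7/4)
obs 5: x=0 → posterior Beta(23/3, 11/4)
obs 6: x=1 → posterior Beta(26/3, 11/4)
obs 7: x=1 → posterior Beta(29/3, 11/4)
obs 8: x=1 → posterior Beta(32/3, 11/4)
obs 9: x=1 → posterior Beta(35/3, 11/4)
obs 10: x=0 → posterior Beta(35/3, 15/4)
obs 11: x=1 → posterior Beta(38/3, 15/4)
obs 12: x=1 → posterior Beta(41/3, 15/4)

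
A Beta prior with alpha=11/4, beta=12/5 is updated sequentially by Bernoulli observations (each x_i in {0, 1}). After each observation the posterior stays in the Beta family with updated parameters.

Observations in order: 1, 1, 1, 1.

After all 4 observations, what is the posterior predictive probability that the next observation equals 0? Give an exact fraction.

obs 1: x=1 → posterior Beta(15/4, 12/5)
obs 2: x=1 → posterior Beta(19/4, 12/5)
obs 3: x=1 → posterior Beta(23/4, 12/5)
obs 4: x=1 → posterior Beta(27/4, 12/5)

16/61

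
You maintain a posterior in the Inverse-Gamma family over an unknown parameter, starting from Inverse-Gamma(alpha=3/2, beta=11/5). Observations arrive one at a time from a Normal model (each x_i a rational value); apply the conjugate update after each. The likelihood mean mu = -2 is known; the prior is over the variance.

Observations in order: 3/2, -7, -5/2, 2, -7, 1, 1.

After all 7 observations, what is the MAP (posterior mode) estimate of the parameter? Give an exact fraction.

obs 1: x=3/2 → posterior Inverse-Gamma(2, 333/40)
obs 2: x=-7 → posterior Inverse-Gamma(5/2, 833/40)
obs 3: x=-5/2 → posterior Inverse-Gamma(3, 419/20)
obs 4: x=2 → posterior Inverse-Gamma(7/2, 579/20)
obs 5: x=-7 → posterior Inverse-Gamma(4, 829/20)
obs 6: x=1 → posterior Inverse-Gamma(9/2, 919/20)
obs 7: x=1 → posterior Inverse-Gamma(5, 1009/20)

1009/120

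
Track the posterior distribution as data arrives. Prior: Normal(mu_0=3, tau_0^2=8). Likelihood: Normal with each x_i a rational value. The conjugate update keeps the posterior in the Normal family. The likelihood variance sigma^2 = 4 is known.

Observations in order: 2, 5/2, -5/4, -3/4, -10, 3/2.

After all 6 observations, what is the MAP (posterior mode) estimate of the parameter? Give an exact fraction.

-9/13

obs 1: x=2 → posterior Normal(7/3, 8/3)
obs 2: x=5/2 → posterior Normal(12/5, 8/5)
obs 3: x=-5/4 → posterior Normal(19/14, 8/7)
obs 4: x=-3/4 → posterior Normal(8/9, 8/9)
obs 5: x=-10 → posterior Normal(-12/11, 8/11)
obs 6: x=3/2 → posterior Normal(-9/13, 8/13)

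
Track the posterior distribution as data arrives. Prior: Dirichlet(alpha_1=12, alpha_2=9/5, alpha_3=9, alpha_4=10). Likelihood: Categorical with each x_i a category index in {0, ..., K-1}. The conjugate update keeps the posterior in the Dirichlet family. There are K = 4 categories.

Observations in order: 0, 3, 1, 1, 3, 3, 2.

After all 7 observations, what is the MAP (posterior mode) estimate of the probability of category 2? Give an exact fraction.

45/179

obs 1: x=0 → posterior Dirichlet(13, 9/5, 9, 10)
obs 2: x=3 → posterior Dirichlet(13, 9/5, 9, 11)
obs 3: x=1 → posterior Dirichlet(13, 14/5, 9, 11)
obs 4: x=1 → posterior Dirichlet(13, 19/5, 9, 11)
obs 5: x=3 → posterior Dirichlet(13, 19/5, 9, 12)
obs 6: x=3 → posterior Dirichlet(13, 19/5, 9, 13)
obs 7: x=2 → posterior Dirichlet(13, 19/5, 10, 13)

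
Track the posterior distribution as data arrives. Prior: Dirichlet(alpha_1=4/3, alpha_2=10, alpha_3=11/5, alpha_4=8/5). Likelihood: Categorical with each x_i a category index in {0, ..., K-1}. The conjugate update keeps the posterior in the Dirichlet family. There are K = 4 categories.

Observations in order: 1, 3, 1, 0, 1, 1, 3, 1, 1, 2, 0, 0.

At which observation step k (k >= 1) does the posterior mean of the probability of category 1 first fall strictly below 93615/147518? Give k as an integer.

k = 4

obs 1: x=1 → posterior Dirichlet(4/3, 11, 11/5, 8/5)
obs 2: x=3 → posterior Dirichlet(4/3, 11, 11/5, 13/5)
obs 3: x=1 → posterior Dirichlet(4/3, 12, 11/5, 13/5)
obs 4: x=0 → posterior Dirichlet(7/3, 12, 11/5, 13/5)
obs 5: x=1 → posterior Dirichlet(7/3, 13, 11/5, 13/5)
obs 6: x=1 → posterior Dirichlet(7/3, 14, 11/5, 13/5)
obs 7: x=3 → posterior Dirichlet(7/3, 14, 11/5, 18/5)
obs 8: x=1 → posterior Dirichlet(7/3, 15, 11/5, 18/5)
obs 9: x=1 → posterior Dirichlet(7/3, 16, 11/5, 18/5)
obs 10: x=2 → posterior Dirichlet(7/3, 16, 16/5, 18/5)
obs 11: x=0 → posterior Dirichlet(10/3, 16, 16/5, 18/5)
obs 12: x=0 → posterior Dirichlet(13/3, 16, 16/5, 18/5)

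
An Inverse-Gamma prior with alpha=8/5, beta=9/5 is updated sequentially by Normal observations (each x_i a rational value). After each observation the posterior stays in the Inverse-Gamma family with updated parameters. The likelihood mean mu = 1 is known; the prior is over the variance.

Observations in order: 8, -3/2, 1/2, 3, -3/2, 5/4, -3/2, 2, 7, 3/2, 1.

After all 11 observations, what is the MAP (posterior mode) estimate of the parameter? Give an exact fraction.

obs 1: x=8 → posterior Inverse-Gamma(21/10, 263/10)
obs 2: x=-3/2 → posterior Inverse-Gamma(13/5, 1177/40)
obs 3: x=1/2 → posterior Inverse-Gamma(31/10, 591/20)
obs 4: x=3 → posterior Inverse-Gamma(18/5, 631/20)
obs 5: x=-3/2 → posterior Inverse-Gamma(41/10, 1387/40)
obs 6: x=5/4 → posterior Inverse-Gamma(23/5, 5553/160)
obs 7: x=-3/2 → posterior Inverse-Gamma(51/10, 6053/160)
obs 8: x=2 → posterior Inverse-Gamma(28/5, 6133/160)
obs 9: x=7 → posterior Inverse-Gamma(61/10, 9013/160)
obs 10: x=3/2 → posterior Inverse-Gamma(33/5, 9033/160)
obs 11: x=1 → posterior Inverse-Gamma(71/10, 9033/160)

3011/432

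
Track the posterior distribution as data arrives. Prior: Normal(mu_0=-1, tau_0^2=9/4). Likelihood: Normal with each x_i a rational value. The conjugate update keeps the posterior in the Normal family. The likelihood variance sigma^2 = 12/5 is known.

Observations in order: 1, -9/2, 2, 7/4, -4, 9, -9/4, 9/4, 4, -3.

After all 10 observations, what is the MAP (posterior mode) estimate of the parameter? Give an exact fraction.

311/664

obs 1: x=1 → posterior Normal(-1/31, 36/31)
obs 2: x=-9/2 → posterior Normal(-137/92, 18/23)
obs 3: x=2 → posterior Normal(-77/122, 36/61)
obs 4: x=7/4 → posterior Normal(-49/304, 9/19)
obs 5: x=-4 → posterior Normal(-289/364, 36/91)
obs 6: x=9 → posterior Normal(251/424, 18/53)
obs 7: x=-9/4 → posterior Normal(29/121, 36/121)
obs 8: x=9/4 → posterior Normal(251/544, 9/34)
obs 9: x=4 → posterior Normal(491/604, 36/151)
obs 10: x=-3 → posterior Normal(311/664, 18/83)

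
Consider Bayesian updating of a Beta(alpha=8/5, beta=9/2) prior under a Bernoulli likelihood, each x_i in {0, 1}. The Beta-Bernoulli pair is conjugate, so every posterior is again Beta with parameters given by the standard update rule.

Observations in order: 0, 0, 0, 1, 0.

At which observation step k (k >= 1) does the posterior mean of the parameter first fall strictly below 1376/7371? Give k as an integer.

k = 3

obs 1: x=0 → posterior Beta(8/5, 11/2)
obs 2: x=0 → posterior Beta(8/5, 13/2)
obs 3: x=0 → posterior Beta(8/5, 15/2)
obs 4: x=1 → posterior Beta(13/5, 15/2)
obs 5: x=0 → posterior Beta(13/5, 17/2)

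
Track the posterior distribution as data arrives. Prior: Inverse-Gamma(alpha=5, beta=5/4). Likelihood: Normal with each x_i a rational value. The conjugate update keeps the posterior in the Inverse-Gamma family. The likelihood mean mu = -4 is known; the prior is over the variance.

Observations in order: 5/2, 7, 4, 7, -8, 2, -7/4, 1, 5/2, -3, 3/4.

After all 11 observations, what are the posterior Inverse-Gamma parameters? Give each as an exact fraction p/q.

alpha=21/2, beta=3989/16

obs 1: x=5/2 → posterior Inverse-Gamma(11/2, 179/8)
obs 2: x=7 → posterior Inverse-Gamma(6, 663/8)
obs 3: x=4 → posterior Inverse-Gamma(13/2, 919/8)
obs 4: x=7 → posterior Inverse-Gamma(7, 1403/8)
obs 5: x=-8 → posterior Inverse-Gamma(15/2, 1467/8)
obs 6: x=2 → posterior Inverse-Gamma(8, 1611/8)
obs 7: x=-7/4 → posterior Inverse-Gamma(17/2, 6525/32)
obs 8: x=1 → posterior Inverse-Gamma(9, 6925/32)
obs 9: x=5/2 → posterior Inverse-Gamma(19/2, 7601/32)
obs 10: x=-3 → posterior Inverse-Gamma(10, 7617/32)
obs 11: x=3/4 → posterior Inverse-Gamma(21/2, 3989/16)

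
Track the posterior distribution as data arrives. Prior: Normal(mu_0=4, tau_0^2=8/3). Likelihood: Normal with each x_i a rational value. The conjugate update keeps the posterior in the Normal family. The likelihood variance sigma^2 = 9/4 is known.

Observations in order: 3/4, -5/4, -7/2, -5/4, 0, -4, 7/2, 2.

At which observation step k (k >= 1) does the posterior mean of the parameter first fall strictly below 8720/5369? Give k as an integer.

k = 2

obs 1: x=3/4 → posterior Normal(132/59, 72/59)
obs 2: x=-5/4 → posterior Normal(92/91, 72/91)
obs 3: x=-7/2 → posterior Normal(-20/123, 24/41)
obs 4: x=-5/4 → posterior Normal(-12/31, 72/155)
obs 5: x=0 → posterior Normal(-60/187, 72/187)
obs 6: x=-4 → posterior Normal(-188/219, 24/73)
obs 7: x=7/2 → posterior Normal(-76/251, 72/251)
obs 8: x=2 → posterior Normal(-12/283, 72/283)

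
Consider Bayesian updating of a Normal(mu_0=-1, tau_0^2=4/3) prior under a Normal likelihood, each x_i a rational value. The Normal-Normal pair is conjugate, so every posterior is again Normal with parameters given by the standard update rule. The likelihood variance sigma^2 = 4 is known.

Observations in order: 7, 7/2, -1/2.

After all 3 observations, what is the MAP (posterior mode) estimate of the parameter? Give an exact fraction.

7/6

obs 1: x=7 → posterior Normal(1, 1)
obs 2: x=7/2 → posterior Normal(3/2, 4/5)
obs 3: x=-1/2 → posterior Normal(7/6, 2/3)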